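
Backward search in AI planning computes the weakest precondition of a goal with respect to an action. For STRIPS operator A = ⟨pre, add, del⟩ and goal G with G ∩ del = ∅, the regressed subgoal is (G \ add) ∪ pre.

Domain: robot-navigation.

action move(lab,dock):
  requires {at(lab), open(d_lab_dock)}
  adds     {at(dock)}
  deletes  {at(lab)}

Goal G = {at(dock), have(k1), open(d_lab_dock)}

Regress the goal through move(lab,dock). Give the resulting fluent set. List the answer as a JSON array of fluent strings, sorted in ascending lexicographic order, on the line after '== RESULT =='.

Regress:
  G ∩ del = {}  (empty — regression defined)
  G \ add = {at(dock), have(k1), open(d_lab_dock)} \ {at(dock)} = {have(k1), open(d_lab_dock)}
  ∪ pre   = {have(k1), open(d_lab_dock)} ∪ {at(lab), open(d_lab_dock)}
          = {at(lab), have(k1), open(d_lab_dock)}

== RESULT ==
["at(lab)", "have(k1)", "open(d_lab_dock)"]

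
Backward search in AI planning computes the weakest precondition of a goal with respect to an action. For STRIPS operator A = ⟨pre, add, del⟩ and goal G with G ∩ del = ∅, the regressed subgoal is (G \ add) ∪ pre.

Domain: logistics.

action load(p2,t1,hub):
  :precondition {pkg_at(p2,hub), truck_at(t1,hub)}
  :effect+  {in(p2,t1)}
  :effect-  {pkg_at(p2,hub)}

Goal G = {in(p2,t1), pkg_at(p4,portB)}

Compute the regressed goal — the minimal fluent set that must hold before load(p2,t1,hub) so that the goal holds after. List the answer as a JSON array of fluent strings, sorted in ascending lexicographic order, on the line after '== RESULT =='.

Regress:
  G ∩ del = {}  (empty — regression defined)
  G \ add = {in(p2,t1), pkg_at(p4,portB)} \ {in(p2,t1)} = {pkg_at(p4,portB)}
  ∪ pre   = {pkg_at(p4,portB)} ∪ {pkg_at(p2,hub), truck_at(t1,hub)}
          = {pkg_at(p2,hub), pkg_at(p4,portB), truck_at(t1,hub)}

== RESULT ==
["pkg_at(p2,hub)", "pkg_at(p4,portB)", "truck_at(t1,hub)"]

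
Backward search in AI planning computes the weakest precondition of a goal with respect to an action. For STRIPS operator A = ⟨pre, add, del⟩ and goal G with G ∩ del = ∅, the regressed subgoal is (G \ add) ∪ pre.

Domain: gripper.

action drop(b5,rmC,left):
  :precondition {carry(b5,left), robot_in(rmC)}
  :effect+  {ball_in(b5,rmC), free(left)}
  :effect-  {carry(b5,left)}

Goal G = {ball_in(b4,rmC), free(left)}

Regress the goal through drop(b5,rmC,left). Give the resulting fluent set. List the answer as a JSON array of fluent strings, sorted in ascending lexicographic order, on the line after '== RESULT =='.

Regress:
  G ∩ del = {}  (empty — regression defined)
  G \ add = {ball_in(b4,rmC), free(left)} \ {ball_in(b5,rmC), free(left)} = {ball_in(b4,rmC)}
  ∪ pre   = {ball_in(b4,rmC)} ∪ {carry(b5,left), robot_in(rmC)}
          = {ball_in(b4,rmC), carry(b5,left), robot_in(rmC)}

== RESULT ==
["ball_in(b4,rmC)", "carry(b5,left)", "robot_in(rmC)"]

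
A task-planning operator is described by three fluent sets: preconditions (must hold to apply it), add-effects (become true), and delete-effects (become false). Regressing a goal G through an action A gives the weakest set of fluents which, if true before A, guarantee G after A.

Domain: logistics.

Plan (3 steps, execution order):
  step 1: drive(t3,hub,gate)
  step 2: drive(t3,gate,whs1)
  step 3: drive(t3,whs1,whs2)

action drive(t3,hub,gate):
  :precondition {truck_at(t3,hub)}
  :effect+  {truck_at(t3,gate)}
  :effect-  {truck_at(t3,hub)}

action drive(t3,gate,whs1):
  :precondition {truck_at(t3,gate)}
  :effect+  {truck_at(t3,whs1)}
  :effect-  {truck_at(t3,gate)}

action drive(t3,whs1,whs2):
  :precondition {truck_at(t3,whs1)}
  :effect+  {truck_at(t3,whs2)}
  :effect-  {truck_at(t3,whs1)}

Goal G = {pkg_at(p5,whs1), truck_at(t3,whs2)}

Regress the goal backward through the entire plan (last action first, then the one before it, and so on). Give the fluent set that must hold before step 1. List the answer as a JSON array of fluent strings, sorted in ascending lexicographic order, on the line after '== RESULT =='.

Regress step by step:
  through step 3 (drive(t3,whs1,whs2)): drop {truck_at(t3,whs2)}, keep {pkg_at(p5,whs1)}, require {truck_at(t3,whs1)}
    → {pkg_at(p5,whs1), truck_at(t3,whs1)}
  through step 2 (drive(t3,gate,whs1)): drop {truck_at(t3,whs1)}, keep {pkg_at(p5,whs1)}, require {truck_at(t3,gate)}
    → {pkg_at(p5,whs1), truck_at(t3,gate)}
  through step 1 (drive(t3,hub,gate)): drop {truck_at(t3,gate)}, keep {pkg_at(p5,whs1)}, require {truck_at(t3,hub)}
    → {pkg_at(p5,whs1), truck_at(t3,hub)}

== RESULT ==
["pkg_at(p5,whs1)", "truck_at(t3,hub)"]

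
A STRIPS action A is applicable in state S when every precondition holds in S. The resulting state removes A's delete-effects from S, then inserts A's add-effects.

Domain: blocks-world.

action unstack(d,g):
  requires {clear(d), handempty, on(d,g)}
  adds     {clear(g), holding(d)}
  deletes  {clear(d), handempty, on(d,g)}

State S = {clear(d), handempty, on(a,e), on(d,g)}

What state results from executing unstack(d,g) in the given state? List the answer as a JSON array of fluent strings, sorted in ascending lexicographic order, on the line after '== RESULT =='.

Compute (S \ del) ∪ add:
  pre ⊆ S: {clear(d), handempty, on(d,g)} ⊆ S  — applicable
  S \ del = {on(a,e)}
  ∪ add   = {clear(g), holding(d), on(a,e)}

== RESULT ==
["clear(g)", "holding(d)", "on(a,e)"]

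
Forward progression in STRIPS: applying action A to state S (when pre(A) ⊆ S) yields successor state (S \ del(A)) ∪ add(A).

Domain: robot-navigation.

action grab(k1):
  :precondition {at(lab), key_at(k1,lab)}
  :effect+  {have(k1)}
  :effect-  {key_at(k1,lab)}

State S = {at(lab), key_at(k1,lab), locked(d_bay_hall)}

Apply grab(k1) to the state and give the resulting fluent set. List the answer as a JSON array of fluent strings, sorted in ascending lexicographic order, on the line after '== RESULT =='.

Progress:
  pre ⊆ S: {at(lab), key_at(k1,lab)} ⊆ S  — applicable
  S \ del = {at(lab), locked(d_bay_hall)}
  ∪ add   = {at(lab), have(k1), locked(d_bay_hall)}

== RESULT ==
["at(lab)", "have(k1)", "locked(d_bay_hall)"]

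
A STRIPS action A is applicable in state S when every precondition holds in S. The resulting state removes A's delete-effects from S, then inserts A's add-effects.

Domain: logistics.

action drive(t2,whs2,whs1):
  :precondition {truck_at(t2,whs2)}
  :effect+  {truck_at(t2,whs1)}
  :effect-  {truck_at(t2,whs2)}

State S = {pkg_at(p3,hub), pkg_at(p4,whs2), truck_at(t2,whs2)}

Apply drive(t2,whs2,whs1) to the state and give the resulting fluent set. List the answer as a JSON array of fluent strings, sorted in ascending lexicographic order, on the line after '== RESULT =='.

Compute (S \ del) ∪ add:
  pre ⊆ S: {truck_at(t2,whs2)} ⊆ S  — applicable
  S \ del = {pkg_at(p3,hub), pkg_at(p4,whs2)}
  ∪ add   = {pkg_at(p3,hub), pkg_at(p4,whs2), truck_at(t2,whs1)}

== RESULT ==
["pkg_at(p3,hub)", "pkg_at(p4,whs2)", "truck_at(t2,whs1)"]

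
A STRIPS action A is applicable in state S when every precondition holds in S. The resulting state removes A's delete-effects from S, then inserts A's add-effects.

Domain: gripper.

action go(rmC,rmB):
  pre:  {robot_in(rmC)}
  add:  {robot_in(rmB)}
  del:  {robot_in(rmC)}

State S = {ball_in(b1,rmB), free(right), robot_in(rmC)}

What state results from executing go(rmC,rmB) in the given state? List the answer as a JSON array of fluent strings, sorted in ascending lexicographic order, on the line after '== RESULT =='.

Compute (S \ del) ∪ add:
  pre ⊆ S: {robot_in(rmC)} ⊆ S  — applicable
  S \ del = {ball_in(b1,rmB), free(right)}
  ∪ add   = {ball_in(b1,rmB), free(right), robot_in(rmB)}

== RESULT ==
["ball_in(b1,rmB)", "free(right)", "robot_in(rmB)"]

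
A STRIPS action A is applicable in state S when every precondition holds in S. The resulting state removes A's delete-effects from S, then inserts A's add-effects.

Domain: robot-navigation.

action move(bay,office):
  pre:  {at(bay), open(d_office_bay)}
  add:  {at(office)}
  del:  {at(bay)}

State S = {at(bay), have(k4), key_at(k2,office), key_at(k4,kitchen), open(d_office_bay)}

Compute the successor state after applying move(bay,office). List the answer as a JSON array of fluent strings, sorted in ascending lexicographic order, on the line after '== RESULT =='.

Compute (S \ del) ∪ add:
  pre ⊆ S: {at(bay), open(d_office_bay)} ⊆ S  — applicable
  S \ del = {have(k4), key_at(k2,office), key_at(k4,kitchen), open(d_office_bay)}
  ∪ add   = {at(office), have(k4), key_at(k2,office), key_at(k4,kitchen), open(d_office_bay)}

== RESULT ==
["at(office)", "have(k4)", "key_at(k2,office)", "key_at(k4,kitchen)", "open(d_office_bay)"]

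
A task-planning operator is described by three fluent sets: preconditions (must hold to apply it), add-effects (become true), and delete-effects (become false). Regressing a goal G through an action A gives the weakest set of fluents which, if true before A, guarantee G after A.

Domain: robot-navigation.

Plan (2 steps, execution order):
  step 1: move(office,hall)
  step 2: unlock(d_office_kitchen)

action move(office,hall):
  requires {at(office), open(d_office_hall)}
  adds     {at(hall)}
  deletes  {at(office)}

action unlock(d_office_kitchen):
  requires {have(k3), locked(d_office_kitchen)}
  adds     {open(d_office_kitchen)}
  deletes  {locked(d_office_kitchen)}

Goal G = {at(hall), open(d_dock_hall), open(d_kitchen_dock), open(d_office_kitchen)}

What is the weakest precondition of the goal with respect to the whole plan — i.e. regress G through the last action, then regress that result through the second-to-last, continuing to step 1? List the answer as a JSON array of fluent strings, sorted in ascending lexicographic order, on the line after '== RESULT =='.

Regress step by step:
  through step 2 (unlock(d_office_kitchen)): drop {open(d_office_kitchen)}, keep {at(hall), open(d_dock_hall), open(d_kitchen_dock)}, require {have(k3), locked(d_office_kitchen)}
    → {at(hall), have(k3), locked(d_office_kitchen), open(d_dock_hall), open(d_kitchen_dock)}
  through step 1 (move(office,hall)): drop {at(hall)}, keep {have(k3), locked(d_office_kitchen), open(d_dock_hall), open(d_kitchen_dock)}, require {at(office), open(d_office_hall)}
    → {at(office), have(k3), locked(d_office_kitchen), open(d_dock_hall), open(d_kitchen_dock), open(d_office_hall)}

== RESULT ==
["at(office)", "have(k3)", "locked(d_office_kitchen)", "open(d_dock_hall)", "open(d_kitchen_dock)", "open(d_office_hall)"]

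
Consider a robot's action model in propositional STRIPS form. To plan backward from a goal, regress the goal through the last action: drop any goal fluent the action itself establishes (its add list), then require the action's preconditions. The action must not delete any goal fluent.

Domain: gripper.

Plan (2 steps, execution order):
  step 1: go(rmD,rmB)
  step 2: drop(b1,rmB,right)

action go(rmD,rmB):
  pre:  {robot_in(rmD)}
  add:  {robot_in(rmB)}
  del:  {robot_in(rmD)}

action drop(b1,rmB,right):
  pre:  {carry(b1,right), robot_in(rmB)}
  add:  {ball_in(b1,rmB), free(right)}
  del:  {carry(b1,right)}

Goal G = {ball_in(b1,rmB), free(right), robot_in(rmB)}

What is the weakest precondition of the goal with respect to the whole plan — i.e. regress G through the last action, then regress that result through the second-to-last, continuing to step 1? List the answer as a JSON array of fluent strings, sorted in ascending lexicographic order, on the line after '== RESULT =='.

Work backward from the goal:
  through step 2 (drop(b1,rmB,right)): drop {ball_in(b1,rmB), free(right)}, keep {robot_in(rmB)}, require {carry(b1,right), robot_in(rmB)}
    → {carry(b1,right), robot_in(rmB)}
  through step 1 (go(rmD,rmB)): drop {robot_in(rmB)}, keep {carry(b1,right)}, require {robot_in(rmD)}
    → {carry(b1,right), robot_in(rmD)}

== RESULT ==
["carry(b1,right)", "robot_in(rmD)"]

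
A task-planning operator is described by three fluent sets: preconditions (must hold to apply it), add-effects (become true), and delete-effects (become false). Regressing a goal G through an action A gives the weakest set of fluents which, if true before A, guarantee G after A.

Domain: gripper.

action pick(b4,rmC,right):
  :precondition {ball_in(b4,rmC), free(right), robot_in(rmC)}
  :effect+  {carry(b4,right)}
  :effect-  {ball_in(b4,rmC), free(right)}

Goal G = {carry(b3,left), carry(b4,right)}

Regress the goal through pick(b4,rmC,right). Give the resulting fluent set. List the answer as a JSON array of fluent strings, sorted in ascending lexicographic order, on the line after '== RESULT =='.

Regress:
  G ∩ del = {}  (empty — regression defined)
  G \ add = {carry(b3,left), carry(b4,right)} \ {carry(b4,right)} = {carry(b3,left)}
  ∪ pre   = {carry(b3,left)} ∪ {ball_in(b4,rmC), free(right), robot_in(rmC)}
          = {ball_in(b4,rmC), carry(b3,left), free(right), robot_in(rmC)}

== RESULT ==
["ball_in(b4,rmC)", "carry(b3,left)", "free(right)", "robot_in(rmC)"]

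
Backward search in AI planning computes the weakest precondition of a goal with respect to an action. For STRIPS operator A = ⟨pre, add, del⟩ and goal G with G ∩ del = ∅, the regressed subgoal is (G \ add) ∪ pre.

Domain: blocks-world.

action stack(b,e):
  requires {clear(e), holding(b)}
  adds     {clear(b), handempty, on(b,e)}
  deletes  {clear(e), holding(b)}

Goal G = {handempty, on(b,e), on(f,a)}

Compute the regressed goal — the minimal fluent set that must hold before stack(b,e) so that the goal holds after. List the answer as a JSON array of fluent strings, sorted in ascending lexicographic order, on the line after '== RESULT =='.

Regress:
  G ∩ del = {}  (empty — regression defined)
  G \ add = {handempty, on(b,e), on(f,a)} \ {clear(b), handempty, on(b,e)} = {on(f,a)}
  ∪ pre   = {on(f,a)} ∪ {clear(e), holding(b)}
          = {clear(e), holding(b), on(f,a)}

== RESULT ==
["clear(e)", "holding(b)", "on(f,a)"]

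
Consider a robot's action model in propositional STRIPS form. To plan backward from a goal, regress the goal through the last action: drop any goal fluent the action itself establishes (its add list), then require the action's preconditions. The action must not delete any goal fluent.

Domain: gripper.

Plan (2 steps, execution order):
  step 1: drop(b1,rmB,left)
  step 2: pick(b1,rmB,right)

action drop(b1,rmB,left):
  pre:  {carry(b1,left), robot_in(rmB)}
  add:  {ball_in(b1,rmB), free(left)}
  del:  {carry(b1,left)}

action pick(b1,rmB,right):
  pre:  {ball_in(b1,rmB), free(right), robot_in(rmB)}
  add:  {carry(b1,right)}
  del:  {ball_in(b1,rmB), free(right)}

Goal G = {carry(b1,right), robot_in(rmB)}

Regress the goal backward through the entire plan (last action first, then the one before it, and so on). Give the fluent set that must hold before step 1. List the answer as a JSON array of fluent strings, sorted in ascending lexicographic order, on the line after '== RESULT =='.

Work backward from the goal:
  through step 2 (pick(b1,rmB,right)): drop {carry(b1,right)}, keep {robot_in(rmB)}, require {ball_in(b1,rmB), free(right), robot_in(rmB)}
    → {ball_in(b1,rmB), free(right), robot_in(rmB)}
  through step 1 (drop(b1,rmB,left)): drop {ball_in(b1,rmB)}, keep {free(right), robot_in(rmB)}, require {carry(b1,left), robot_in(rmB)}
    → {carry(b1,left), free(right), robot_in(rmB)}

== RESULT ==
["carry(b1,left)", "free(right)", "robot_in(rmB)"]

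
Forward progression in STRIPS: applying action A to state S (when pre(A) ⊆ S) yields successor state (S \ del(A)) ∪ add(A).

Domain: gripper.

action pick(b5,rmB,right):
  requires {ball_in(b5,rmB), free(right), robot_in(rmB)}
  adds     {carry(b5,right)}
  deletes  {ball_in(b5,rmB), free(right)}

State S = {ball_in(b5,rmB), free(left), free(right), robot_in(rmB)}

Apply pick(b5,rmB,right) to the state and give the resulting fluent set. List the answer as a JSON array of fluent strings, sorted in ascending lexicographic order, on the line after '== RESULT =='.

Progress:
  pre ⊆ S: {ball_in(b5,rmB), free(right), robot_in(rmB)} ⊆ S  — applicable
  S \ del = {free(left), robot_in(rmB)}
  ∪ add   = {carry(b5,right), free(left), robot_in(rmB)}

== RESULT ==
["carry(b5,right)", "free(left)", "robot_in(rmB)"]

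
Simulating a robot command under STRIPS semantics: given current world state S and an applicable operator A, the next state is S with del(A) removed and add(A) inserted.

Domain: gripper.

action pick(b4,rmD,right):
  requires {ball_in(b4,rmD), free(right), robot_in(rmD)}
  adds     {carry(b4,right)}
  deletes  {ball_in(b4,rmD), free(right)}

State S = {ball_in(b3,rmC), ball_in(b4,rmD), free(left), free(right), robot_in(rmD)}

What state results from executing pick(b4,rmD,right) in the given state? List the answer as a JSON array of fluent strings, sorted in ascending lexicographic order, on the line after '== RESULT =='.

Compute (S \ del) ∪ add:
  pre ⊆ S: {ball_in(b4,rmD), free(right), robot_in(rmD)} ⊆ S  — applicable
  S \ del = {ball_in(b3,rmC), free(left), robot_in(rmD)}
  ∪ add   = {ball_in(b3,rmC), carry(b4,right), free(left), robot_in(rmD)}

== RESULT ==
["ball_in(b3,rmC)", "carry(b4,right)", "free(left)", "robot_in(rmD)"]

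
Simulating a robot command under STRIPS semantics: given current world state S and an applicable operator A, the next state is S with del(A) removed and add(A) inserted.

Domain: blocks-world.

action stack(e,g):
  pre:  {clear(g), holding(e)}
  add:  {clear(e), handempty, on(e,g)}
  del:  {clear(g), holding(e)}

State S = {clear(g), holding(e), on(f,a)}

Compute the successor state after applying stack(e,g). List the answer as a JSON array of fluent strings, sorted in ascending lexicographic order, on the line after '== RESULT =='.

Compute (S \ del) ∪ add:
  pre ⊆ S: {clear(g), holding(e)} ⊆ S  — applicable
  S \ del = {on(f,a)}
  ∪ add   = {clear(e), handempty, on(e,g), on(f,a)}

== RESULT ==
["clear(e)", "handempty", "on(e,g)", "on(f,a)"]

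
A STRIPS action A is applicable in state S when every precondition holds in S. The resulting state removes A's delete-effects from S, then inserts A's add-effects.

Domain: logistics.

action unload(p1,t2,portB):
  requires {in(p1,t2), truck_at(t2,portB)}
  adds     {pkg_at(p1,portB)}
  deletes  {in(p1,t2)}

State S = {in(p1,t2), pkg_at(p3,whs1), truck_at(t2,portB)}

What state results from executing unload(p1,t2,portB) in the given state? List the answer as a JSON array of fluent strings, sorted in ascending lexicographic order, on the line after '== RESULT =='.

Progress:
  pre ⊆ S: {in(p1,t2), truck_at(t2,portB)} ⊆ S  — applicable
  S \ del = {pkg_at(p3,whs1), truck_at(t2,portB)}
  ∪ add   = {pkg_at(p1,portB), pkg_at(p3,whs1), truck_at(t2,portB)}

== RESULT ==
["pkg_at(p1,portB)", "pkg_at(p3,whs1)", "truck_at(t2,portB)"]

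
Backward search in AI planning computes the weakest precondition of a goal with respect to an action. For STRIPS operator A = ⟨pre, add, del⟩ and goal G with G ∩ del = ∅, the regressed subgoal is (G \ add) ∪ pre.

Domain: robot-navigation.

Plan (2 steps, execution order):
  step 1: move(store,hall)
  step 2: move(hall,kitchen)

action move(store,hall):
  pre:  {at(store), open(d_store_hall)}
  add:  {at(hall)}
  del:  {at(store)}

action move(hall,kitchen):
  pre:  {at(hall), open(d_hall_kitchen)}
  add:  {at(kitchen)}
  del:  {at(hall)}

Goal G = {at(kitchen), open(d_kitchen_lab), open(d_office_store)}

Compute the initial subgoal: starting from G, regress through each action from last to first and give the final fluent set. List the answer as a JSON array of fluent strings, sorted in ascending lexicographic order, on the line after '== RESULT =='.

Work backward from the goal:
  through step 2 (move(hall,kitchen)): drop {at(kitchen)}, keep {open(d_kitchen_lab), open(d_office_store)}, require {at(hall), open(d_hall_kitchen)}
    → {at(hall), open(d_hall_kitchen), open(d_kitchen_lab), open(d_office_store)}
  through step 1 (move(store,hall)): drop {at(hall)}, keep {open(d_hall_kitchen), open(d_kitchen_lab), open(d_office_store)}, require {at(store), open(d_store_hall)}
    → {at(store), open(d_hall_kitchen), open(d_kitchen_lab), open(d_office_store), open(d_store_hall)}

== RESULT ==
["at(store)", "open(d_hall_kitchen)", "open(d_kitchen_lab)", "open(d_office_store)", "open(d_store_hall)"]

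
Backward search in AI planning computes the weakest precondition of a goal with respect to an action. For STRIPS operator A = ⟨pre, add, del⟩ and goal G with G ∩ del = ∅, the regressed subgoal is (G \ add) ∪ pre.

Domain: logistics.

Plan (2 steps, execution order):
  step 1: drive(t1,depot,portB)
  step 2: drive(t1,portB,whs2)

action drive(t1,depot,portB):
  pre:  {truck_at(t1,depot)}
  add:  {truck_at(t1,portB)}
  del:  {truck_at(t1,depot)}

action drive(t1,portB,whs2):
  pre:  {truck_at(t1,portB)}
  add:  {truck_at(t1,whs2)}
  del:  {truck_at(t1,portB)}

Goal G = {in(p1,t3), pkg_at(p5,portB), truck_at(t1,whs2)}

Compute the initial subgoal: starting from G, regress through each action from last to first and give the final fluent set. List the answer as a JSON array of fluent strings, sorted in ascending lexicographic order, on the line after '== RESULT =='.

Work backward from the goal:
  through step 2 (drive(t1,portB,whs2)): drop {truck_at(t1,whs2)}, keep {in(p1,t3), pkg_at(p5,portB)}, require {truck_at(t1,portB)}
    → {in(p1,t3), pkg_at(p5,portB), truck_at(t1,portB)}
  through step 1 (drive(t1,depot,portB)): drop {truck_at(t1,portB)}, keep {in(p1,t3), pkg_at(p5,portB)}, require {truck_at(t1,depot)}
    → {in(p1,t3), pkg_at(p5,portB), truck_at(t1,depot)}

== RESULT ==
["in(p1,t3)", "pkg_at(p5,portB)", "truck_at(t1,depot)"]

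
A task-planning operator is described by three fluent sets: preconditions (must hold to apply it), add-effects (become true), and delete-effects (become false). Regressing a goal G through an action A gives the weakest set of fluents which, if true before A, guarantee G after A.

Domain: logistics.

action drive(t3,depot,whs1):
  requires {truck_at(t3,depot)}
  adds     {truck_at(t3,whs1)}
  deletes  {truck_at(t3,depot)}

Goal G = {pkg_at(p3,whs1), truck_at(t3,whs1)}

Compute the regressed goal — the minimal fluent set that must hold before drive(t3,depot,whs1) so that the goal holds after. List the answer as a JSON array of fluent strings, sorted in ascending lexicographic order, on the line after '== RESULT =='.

Regress:
  G ∩ del = {}  (empty — regression defined)
  G \ add = {pkg_at(p3,whs1), truck_at(t3,whs1)} \ {truck_at(t3,whs1)} = {pkg_at(p3,whs1)}
  ∪ pre   = {pkg_at(p3,whs1)} ∪ {truck_at(t3,depot)}
          = {pkg_at(p3,whs1), truck_at(t3,depot)}

== RESULT ==
["pkg_at(p3,whs1)", "truck_at(t3,depot)"]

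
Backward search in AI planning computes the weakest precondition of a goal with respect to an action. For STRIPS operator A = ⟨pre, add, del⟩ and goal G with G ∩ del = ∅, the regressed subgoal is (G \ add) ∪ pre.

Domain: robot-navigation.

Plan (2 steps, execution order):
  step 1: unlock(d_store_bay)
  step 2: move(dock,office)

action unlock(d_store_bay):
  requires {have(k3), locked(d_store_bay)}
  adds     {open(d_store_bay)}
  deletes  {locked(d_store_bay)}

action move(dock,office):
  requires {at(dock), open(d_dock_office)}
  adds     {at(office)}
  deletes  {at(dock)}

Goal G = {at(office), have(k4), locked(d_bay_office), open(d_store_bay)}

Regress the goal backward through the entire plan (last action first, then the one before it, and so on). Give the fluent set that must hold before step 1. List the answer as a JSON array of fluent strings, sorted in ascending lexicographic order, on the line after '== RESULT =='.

Regress step by step:
  through step 2 (move(dock,office)): drop {at(office)}, keep {have(k4), locked(d_bay_office), open(d_store_bay)}, require {at(dock), open(d_dock_office)}
    → {at(dock), have(k4), locked(d_bay_office), open(d_dock_office), open(d_store_bay)}
  through step 1 (unlock(d_store_bay)): drop {open(d_store_bay)}, keep {at(dock), have(k4), locked(d_bay_office), open(d_dock_office)}, require {have(k3), locked(d_store_bay)}
    → {at(dock), have(k3), have(k4), locked(d_bay_office), locked(d_store_bay), open(d_dock_office)}

== RESULT ==
["at(dock)", "have(k3)", "have(k4)", "locked(d_bay_office)", "locked(d_store_bay)", "open(d_dock_office)"]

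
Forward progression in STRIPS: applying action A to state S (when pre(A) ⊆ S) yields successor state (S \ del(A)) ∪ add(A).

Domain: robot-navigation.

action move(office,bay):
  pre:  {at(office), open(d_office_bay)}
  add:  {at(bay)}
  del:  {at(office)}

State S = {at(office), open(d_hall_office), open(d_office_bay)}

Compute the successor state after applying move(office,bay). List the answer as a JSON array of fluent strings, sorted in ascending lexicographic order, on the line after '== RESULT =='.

Progress:
  pre ⊆ S: {at(office), open(d_office_bay)} ⊆ S  — applicable
  S \ del = {open(d_hall_office), open(d_office_bay)}
  ∪ add   = {at(bay), open(d_hall_office), open(d_office_bay)}

== RESULT ==
["at(bay)", "open(d_hall_office)", "open(d_office_bay)"]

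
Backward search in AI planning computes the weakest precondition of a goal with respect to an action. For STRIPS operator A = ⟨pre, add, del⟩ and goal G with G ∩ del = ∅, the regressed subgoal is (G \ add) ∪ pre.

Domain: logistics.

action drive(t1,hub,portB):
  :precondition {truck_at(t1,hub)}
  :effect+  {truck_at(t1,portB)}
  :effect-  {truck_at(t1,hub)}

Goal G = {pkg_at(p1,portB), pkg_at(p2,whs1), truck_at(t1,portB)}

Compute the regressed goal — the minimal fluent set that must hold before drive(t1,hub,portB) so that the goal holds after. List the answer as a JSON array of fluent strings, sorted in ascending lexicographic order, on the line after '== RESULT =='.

Regress:
  G ∩ del = {}  (empty — regression defined)
  G \ add = {pkg_at(p1,portB), pkg_at(p2,whs1), truck_at(t1,portB)} \ {truck_at(t1,portB)} = {pkg_at(p1,portB), pkg_at(p2,whs1)}
  ∪ pre   = {pkg_at(p1,portB), pkg_at(p2,whs1)} ∪ {truck_at(t1,hub)}
          = {pkg_at(p1,portB), pkg_at(p2,whs1), truck_at(t1,hub)}

== RESULT ==
["pkg_at(p1,portB)", "pkg_at(p2,whs1)", "truck_at(t1,hub)"]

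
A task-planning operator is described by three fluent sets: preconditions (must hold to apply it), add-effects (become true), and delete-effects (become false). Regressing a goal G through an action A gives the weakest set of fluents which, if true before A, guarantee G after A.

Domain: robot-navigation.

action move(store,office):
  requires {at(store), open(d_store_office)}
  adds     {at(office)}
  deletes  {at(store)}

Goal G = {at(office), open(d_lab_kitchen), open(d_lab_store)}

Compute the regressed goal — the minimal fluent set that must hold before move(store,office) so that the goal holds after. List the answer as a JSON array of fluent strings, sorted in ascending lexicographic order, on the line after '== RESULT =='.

Compute (G \ add) ∪ pre:
  G ∩ del = {}  (empty — regression defined)
  G \ add = {at(office), open(d_lab_kitchen), open(d_lab_store)} \ {at(office)} = {open(d_lab_kitchen), open(d_lab_store)}
  ∪ pre   = {open(d_lab_kitchen), open(d_lab_store)} ∪ {at(store), open(d_store_office)}
          = {at(store), open(d_lab_kitchen), open(d_lab_store), open(d_store_office)}

== RESULT ==
["at(store)", "open(d_lab_kitchen)", "open(d_lab_store)", "open(d_store_office)"]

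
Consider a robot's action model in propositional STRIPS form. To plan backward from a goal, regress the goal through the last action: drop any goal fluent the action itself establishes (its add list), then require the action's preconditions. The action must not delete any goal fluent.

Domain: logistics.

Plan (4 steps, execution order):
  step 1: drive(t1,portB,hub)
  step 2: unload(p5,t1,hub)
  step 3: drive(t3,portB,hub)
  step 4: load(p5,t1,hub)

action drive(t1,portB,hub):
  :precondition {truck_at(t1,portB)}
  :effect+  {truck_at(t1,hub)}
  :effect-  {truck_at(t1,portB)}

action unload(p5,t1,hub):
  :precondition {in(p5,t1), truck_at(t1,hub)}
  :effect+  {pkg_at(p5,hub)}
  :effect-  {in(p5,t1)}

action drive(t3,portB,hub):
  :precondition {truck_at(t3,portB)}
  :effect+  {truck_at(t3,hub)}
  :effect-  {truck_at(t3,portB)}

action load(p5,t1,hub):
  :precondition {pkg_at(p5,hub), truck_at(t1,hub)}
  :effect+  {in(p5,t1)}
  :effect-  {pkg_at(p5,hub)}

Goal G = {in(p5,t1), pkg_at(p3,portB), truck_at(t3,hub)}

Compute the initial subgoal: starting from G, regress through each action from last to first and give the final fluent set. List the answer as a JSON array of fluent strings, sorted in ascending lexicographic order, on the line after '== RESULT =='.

Work backward from the goal:
  through step 4 (load(p5,t1,hub)): drop {in(p5,t1)}, keep {pkg_at(p3,portB), truck_at(t3,hub)}, require {pkg_at(p5,hub), truck_at(t1,hub)}
    → {pkg_at(p3,portB), pkg_at(p5,hub), truck_at(t1,hub), truck_at(t3,hub)}
  through step 3 (drive(t3,portB,hub)): drop {truck_at(t3,hub)}, keep {pkg_at(p3,portB), pkg_at(p5,hub), truck_at(t1,hub)}, require {truck_at(t3,portB)}
    → {pkg_at(p3,portB), pkg_at(p5,hub), truck_at(t1,hub), truck_at(t3,portB)}
  through step 2 (unload(p5,t1,hub)): drop {pkg_at(p5,hub)}, keep {pkg_at(p3,portB), truck_at(t1,hub), truck_at(t3,portB)}, require {in(p5,t1), truck_at(t1,hub)}
    → {in(p5,t1), pkg_at(p3,portB), truck_at(t1,hub), truck_at(t3,portB)}
  through step 1 (drive(t1,portB,hub)): drop {truck_at(t1,hub)}, keep {in(p5,t1), pkg_at(p3,portB), truck_at(t3,portB)}, require {truck_at(t1,portB)}
    → {in(p5,t1), pkg_at(p3,portB), truck_at(t1,portB), truck_at(t3,portB)}

== RESULT ==
["in(p5,t1)", "pkg_at(p3,portB)", "truck_at(t1,portB)", "truck_at(t3,portB)"]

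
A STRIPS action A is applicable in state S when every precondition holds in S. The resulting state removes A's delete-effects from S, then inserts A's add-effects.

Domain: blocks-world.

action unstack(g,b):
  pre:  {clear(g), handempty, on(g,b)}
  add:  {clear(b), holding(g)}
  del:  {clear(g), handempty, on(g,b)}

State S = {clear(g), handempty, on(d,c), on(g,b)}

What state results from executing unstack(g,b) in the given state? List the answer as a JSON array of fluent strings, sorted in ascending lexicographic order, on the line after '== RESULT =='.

Compute (S \ del) ∪ add:
  pre ⊆ S: {clear(g), handempty, on(g,b)} ⊆ S  — applicable
  S \ del = {on(d,c)}
  ∪ add   = {clear(b), holding(g), on(d,c)}

== RESULT ==
["clear(b)", "holding(g)", "on(d,c)"]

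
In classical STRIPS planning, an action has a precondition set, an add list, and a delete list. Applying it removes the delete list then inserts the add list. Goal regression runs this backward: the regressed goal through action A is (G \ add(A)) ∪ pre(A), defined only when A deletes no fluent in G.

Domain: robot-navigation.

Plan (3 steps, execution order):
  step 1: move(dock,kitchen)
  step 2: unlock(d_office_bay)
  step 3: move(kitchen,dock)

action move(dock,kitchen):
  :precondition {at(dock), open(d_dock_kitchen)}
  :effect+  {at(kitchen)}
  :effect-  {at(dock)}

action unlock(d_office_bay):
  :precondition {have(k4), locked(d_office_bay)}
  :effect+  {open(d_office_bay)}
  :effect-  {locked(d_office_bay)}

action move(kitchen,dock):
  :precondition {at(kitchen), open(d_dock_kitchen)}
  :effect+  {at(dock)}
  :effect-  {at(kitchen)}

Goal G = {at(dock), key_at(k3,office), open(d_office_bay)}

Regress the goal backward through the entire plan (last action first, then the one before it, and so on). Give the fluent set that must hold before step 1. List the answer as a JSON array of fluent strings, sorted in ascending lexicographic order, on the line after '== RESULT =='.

Work backward from the goal:
  through step 3 (move(kitchen,dock)): drop {at(dock)}, keep {key_at(k3,office), open(d_office_bay)}, require {at(kitchen), open(d_dock_kitchen)}
    → {at(kitchen), key_at(k3,office), open(d_dock_kitchen), open(d_office_bay)}
  through step 2 (unlock(d_office_bay)): drop {open(d_office_bay)}, keep {at(kitchen), key_at(k3,office), open(d_dock_kitchen)}, require {have(k4), locked(d_office_bay)}
    → {at(kitchen), have(k4), key_at(k3,office), locked(d_office_bay), open(d_dock_kitchen)}
  through step 1 (move(dock,kitchen)): drop {at(kitchen)}, keep {have(k4), key_at(k3,office), locked(d_office_bay), open(d_dock_kitchen)}, require {at(dock), open(d_dock_kitchen)}
    → {at(dock), have(k4), key_at(k3,office), locked(d_office_bay), open(d_dock_kitchen)}

== RESULT ==
["at(dock)", "have(k4)", "key_at(k3,office)", "locked(d_office_bay)", "open(d_dock_kitchen)"]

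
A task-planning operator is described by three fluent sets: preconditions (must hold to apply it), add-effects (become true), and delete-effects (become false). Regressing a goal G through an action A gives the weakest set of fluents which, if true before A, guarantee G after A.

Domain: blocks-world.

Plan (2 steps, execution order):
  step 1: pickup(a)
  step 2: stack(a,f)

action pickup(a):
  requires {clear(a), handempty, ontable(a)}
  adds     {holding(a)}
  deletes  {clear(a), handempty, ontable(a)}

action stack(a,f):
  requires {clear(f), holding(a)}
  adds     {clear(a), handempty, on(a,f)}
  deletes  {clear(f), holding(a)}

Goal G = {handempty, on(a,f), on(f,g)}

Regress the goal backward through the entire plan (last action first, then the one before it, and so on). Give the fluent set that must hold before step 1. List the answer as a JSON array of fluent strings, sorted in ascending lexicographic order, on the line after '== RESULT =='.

Work backward from the goal:
  through step 2 (stack(a,f)): drop {handempty, on(a,f)}, keep {on(f,g)}, require {clear(f), holding(a)}
    → {clear(f), holding(a), on(f,g)}
  through step 1 (pickup(a)): drop {holding(a)}, keep {clear(f), on(f,g)}, require {clear(a), handempty, ontable(a)}
    → {clear(a), clear(f), handempty, on(f,g), ontable(a)}

== RESULT ==
["clear(a)", "clear(f)", "handempty", "on(f,g)", "ontable(a)"]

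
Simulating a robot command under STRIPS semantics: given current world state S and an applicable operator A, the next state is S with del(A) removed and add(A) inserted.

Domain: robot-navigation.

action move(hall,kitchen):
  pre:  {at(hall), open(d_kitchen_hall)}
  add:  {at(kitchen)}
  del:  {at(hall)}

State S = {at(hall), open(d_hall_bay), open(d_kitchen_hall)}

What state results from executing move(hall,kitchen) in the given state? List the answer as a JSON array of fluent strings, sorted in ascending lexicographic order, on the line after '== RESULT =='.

Progress:
  pre ⊆ S: {at(hall), open(d_kitchen_hall)} ⊆ S  — applicable
  S \ del = {open(d_hall_bay), open(d_kitchen_hall)}
  ∪ add   = {at(kitchen), open(d_hall_bay), open(d_kitchen_hall)}

== RESULT ==
["at(kitchen)", "open(d_hall_bay)", "open(d_kitchen_hall)"]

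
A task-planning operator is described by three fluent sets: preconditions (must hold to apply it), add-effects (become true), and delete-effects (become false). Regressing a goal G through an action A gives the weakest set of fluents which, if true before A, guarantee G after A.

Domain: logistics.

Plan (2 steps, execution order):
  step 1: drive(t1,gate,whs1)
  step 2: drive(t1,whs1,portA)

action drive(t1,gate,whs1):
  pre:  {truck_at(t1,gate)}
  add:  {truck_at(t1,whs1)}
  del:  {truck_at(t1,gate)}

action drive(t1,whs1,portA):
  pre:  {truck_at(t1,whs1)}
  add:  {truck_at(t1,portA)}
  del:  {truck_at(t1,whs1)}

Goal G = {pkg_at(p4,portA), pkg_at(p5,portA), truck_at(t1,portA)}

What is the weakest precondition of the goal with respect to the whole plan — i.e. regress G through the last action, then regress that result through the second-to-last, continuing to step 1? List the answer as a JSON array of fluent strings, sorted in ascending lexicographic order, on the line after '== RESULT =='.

Regress step by step:
  through step 2 (drive(t1,whs1,portA)): drop {truck_at(t1,portA)}, keep {pkg_at(p4,portA), pkg_at(p5,portA)}, require {truck_at(t1,whs1)}
    → {pkg_at(p4,portA), pkg_at(p5,portA), truck_at(t1,whs1)}
  through step 1 (drive(t1,gate,whs1)): drop {truck_at(t1,whs1)}, keep {pkg_at(p4,portA), pkg_at(p5,portA)}, require {truck_at(t1,gate)}
    → {pkg_at(p4,portA), pkg_at(p5,portA), truck_at(t1,gate)}

== RESULT ==
["pkg_at(p4,portA)", "pkg_at(p5,portA)", "truck_at(t1,gate)"]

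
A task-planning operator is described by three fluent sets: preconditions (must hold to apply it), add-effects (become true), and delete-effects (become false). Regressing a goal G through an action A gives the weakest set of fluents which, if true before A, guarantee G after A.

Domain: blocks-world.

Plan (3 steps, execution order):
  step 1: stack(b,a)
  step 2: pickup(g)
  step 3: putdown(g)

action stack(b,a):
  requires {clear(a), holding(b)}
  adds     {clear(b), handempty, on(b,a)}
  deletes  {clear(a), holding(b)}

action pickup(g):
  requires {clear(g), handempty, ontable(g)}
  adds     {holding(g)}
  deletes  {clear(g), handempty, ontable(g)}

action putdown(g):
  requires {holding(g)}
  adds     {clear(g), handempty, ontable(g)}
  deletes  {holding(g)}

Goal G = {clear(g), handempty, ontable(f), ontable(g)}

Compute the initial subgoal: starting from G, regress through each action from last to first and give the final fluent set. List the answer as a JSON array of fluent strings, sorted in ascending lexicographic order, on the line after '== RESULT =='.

Work backward from the goal:
  through step 3 (putdown(g)): drop {clear(g), handempty, ontable(g)}, keep {ontable(f)}, require {holding(g)}
    → {holding(g), ontable(f)}
  through step 2 (pickup(g)): drop {holding(g)}, keep {ontable(f)}, require {clear(g), handempty, ontable(g)}
    → {clear(g), handempty, ontable(f), ontable(g)}
  through step 1 (stack(b,a)): drop {handempty}, keep {clear(g), ontable(f), ontable(g)}, require {clear(a), holding(b)}
    → {clear(a), clear(g), holding(b), ontable(f), ontable(g)}

== RESULT ==
["clear(a)", "clear(g)", "holding(b)", "ontable(f)", "ontable(g)"]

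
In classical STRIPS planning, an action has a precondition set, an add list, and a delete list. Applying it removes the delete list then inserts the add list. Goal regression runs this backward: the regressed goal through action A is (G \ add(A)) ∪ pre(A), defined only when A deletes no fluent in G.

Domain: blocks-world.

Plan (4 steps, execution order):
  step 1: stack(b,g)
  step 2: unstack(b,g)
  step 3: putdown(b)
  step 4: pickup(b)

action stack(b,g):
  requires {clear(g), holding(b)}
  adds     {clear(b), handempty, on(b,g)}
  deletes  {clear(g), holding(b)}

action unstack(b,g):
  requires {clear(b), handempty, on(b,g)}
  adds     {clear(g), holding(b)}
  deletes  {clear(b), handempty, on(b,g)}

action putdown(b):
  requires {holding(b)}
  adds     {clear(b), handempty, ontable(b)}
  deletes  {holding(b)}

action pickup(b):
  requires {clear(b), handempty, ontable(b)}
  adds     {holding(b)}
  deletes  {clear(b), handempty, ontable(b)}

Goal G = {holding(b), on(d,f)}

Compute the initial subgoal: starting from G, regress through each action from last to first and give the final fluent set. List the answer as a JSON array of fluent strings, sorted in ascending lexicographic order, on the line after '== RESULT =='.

Regress step by step:
  through step 4 (pickup(b)): drop {holding(b)}, keep {on(d,f)}, require {clear(b), handempty, ontable(b)}
    → {clear(b), handempty, on(d,f), ontable(b)}
  through step 3 (putdown(b)): drop {clear(b), handempty, ontable(b)}, keep {on(d,f)}, require {holding(b)}
    → {holding(b), on(d,f)}
  through step 2 (unstack(b,g)): drop {holding(b)}, keep {on(d,f)}, require {clear(b), handempty, on(b,g)}
    → {clear(b), handempty, on(b,g), on(d,f)}
  through step 1 (stack(b,g)): drop {clear(b), handempty, on(b,g)}, keep {on(d,f)}, require {clear(g), holding(b)}
    → {clear(g), holding(b), on(d,f)}

== RESULT ==
["clear(g)", "holding(b)", "on(d,f)"]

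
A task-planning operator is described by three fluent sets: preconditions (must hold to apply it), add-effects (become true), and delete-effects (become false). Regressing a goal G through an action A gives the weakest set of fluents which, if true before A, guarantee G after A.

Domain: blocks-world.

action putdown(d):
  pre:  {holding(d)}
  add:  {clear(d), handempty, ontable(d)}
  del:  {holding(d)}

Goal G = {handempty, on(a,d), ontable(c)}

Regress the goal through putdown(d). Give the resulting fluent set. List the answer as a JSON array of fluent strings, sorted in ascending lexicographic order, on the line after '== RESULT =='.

Regress:
  G ∩ del = {}  (empty — regression defined)
  G \ add = {handempty, on(a,d), ontable(c)} \ {clear(d), handempty, ontable(d)} = {on(a,d), ontable(c)}
  ∪ pre   = {on(a,d), ontable(c)} ∪ {holding(d)}
          = {holding(d), on(a,d), ontable(c)}

== RESULT ==
["holding(d)", "on(a,d)", "ontable(c)"]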